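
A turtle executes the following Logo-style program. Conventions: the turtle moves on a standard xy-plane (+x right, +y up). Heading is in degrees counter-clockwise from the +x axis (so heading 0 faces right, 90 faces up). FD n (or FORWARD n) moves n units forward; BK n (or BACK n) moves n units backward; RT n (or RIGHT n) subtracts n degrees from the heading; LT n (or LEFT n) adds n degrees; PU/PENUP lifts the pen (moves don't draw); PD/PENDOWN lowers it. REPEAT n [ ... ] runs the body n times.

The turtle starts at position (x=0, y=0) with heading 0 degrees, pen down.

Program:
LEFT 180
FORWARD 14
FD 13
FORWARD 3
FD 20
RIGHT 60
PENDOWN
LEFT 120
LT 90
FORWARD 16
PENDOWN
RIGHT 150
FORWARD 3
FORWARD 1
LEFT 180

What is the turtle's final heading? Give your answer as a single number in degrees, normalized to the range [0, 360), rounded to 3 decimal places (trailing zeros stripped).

Executing turtle program step by step:
Start: pos=(0,0), heading=0, pen down
LT 180: heading 0 -> 180
FD 14: (0,0) -> (-14,0) [heading=180, draw]
FD 13: (-14,0) -> (-27,0) [heading=180, draw]
FD 3: (-27,0) -> (-30,0) [heading=180, draw]
FD 20: (-30,0) -> (-50,0) [heading=180, draw]
RT 60: heading 180 -> 120
PD: pen down
LT 120: heading 120 -> 240
LT 90: heading 240 -> 330
FD 16: (-50,0) -> (-36.144,-8) [heading=330, draw]
PD: pen down
RT 150: heading 330 -> 180
FD 3: (-36.144,-8) -> (-39.144,-8) [heading=180, draw]
FD 1: (-39.144,-8) -> (-40.144,-8) [heading=180, draw]
LT 180: heading 180 -> 0
Final: pos=(-40.144,-8), heading=0, 7 segment(s) drawn

Answer: 0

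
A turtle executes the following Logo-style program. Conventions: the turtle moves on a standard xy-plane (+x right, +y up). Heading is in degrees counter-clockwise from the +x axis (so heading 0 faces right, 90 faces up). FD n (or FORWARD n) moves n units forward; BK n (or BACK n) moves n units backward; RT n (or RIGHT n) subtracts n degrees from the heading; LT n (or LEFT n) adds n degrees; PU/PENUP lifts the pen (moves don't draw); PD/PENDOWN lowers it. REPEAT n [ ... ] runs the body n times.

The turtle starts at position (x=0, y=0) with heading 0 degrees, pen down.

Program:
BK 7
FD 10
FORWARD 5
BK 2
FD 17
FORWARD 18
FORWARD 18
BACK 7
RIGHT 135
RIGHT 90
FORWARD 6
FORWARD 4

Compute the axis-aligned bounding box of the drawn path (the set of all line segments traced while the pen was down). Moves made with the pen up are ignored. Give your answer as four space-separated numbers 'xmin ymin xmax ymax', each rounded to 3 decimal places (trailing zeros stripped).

Executing turtle program step by step:
Start: pos=(0,0), heading=0, pen down
BK 7: (0,0) -> (-7,0) [heading=0, draw]
FD 10: (-7,0) -> (3,0) [heading=0, draw]
FD 5: (3,0) -> (8,0) [heading=0, draw]
BK 2: (8,0) -> (6,0) [heading=0, draw]
FD 17: (6,0) -> (23,0) [heading=0, draw]
FD 18: (23,0) -> (41,0) [heading=0, draw]
FD 18: (41,0) -> (59,0) [heading=0, draw]
BK 7: (59,0) -> (52,0) [heading=0, draw]
RT 135: heading 0 -> 225
RT 90: heading 225 -> 135
FD 6: (52,0) -> (47.757,4.243) [heading=135, draw]
FD 4: (47.757,4.243) -> (44.929,7.071) [heading=135, draw]
Final: pos=(44.929,7.071), heading=135, 10 segment(s) drawn

Segment endpoints: x in {-7, 0, 3, 6, 8, 23, 41, 44.929, 47.757, 52, 59}, y in {0, 4.243, 7.071}
xmin=-7, ymin=0, xmax=59, ymax=7.071

Answer: -7 0 59 7.071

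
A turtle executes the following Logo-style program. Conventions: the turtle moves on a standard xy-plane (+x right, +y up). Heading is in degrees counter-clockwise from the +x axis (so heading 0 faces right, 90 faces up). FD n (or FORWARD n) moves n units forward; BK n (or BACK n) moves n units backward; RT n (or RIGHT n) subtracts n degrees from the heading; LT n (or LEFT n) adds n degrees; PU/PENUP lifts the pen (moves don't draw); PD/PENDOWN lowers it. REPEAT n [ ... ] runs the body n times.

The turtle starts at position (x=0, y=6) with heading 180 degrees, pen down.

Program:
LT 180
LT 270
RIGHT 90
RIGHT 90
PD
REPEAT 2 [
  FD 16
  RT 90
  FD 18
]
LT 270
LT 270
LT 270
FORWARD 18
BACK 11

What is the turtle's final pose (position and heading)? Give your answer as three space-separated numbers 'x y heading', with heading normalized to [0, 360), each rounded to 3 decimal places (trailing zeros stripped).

Answer: 41 4 0

Derivation:
Executing turtle program step by step:
Start: pos=(0,6), heading=180, pen down
LT 180: heading 180 -> 0
LT 270: heading 0 -> 270
RT 90: heading 270 -> 180
RT 90: heading 180 -> 90
PD: pen down
REPEAT 2 [
  -- iteration 1/2 --
  FD 16: (0,6) -> (0,22) [heading=90, draw]
  RT 90: heading 90 -> 0
  FD 18: (0,22) -> (18,22) [heading=0, draw]
  -- iteration 2/2 --
  FD 16: (18,22) -> (34,22) [heading=0, draw]
  RT 90: heading 0 -> 270
  FD 18: (34,22) -> (34,4) [heading=270, draw]
]
LT 270: heading 270 -> 180
LT 270: heading 180 -> 90
LT 270: heading 90 -> 0
FD 18: (34,4) -> (52,4) [heading=0, draw]
BK 11: (52,4) -> (41,4) [heading=0, draw]
Final: pos=(41,4), heading=0, 6 segment(s) drawn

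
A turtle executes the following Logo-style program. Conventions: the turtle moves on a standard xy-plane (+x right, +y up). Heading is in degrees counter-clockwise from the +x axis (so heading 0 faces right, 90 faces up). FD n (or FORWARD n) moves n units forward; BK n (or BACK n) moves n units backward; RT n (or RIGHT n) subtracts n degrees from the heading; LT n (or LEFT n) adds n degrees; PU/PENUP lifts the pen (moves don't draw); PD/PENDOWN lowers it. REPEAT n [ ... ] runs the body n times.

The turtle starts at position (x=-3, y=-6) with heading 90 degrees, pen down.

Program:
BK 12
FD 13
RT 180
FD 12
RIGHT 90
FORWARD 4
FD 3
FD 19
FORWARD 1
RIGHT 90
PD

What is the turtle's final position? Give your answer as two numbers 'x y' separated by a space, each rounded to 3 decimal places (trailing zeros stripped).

Executing turtle program step by step:
Start: pos=(-3,-6), heading=90, pen down
BK 12: (-3,-6) -> (-3,-18) [heading=90, draw]
FD 13: (-3,-18) -> (-3,-5) [heading=90, draw]
RT 180: heading 90 -> 270
FD 12: (-3,-5) -> (-3,-17) [heading=270, draw]
RT 90: heading 270 -> 180
FD 4: (-3,-17) -> (-7,-17) [heading=180, draw]
FD 3: (-7,-17) -> (-10,-17) [heading=180, draw]
FD 19: (-10,-17) -> (-29,-17) [heading=180, draw]
FD 1: (-29,-17) -> (-30,-17) [heading=180, draw]
RT 90: heading 180 -> 90
PD: pen down
Final: pos=(-30,-17), heading=90, 7 segment(s) drawn

Answer: -30 -17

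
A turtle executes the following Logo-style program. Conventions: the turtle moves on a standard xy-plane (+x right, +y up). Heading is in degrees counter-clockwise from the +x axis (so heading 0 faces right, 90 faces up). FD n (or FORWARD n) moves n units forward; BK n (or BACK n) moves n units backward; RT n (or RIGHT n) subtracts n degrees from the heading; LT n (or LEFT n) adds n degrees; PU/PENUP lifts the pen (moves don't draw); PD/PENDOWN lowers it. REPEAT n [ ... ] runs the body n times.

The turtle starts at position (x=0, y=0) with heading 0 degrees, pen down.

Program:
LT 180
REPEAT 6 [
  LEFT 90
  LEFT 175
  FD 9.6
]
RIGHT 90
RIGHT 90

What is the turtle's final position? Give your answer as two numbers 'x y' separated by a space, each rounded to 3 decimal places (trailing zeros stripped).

Answer: 11.156 5.808

Derivation:
Executing turtle program step by step:
Start: pos=(0,0), heading=0, pen down
LT 180: heading 0 -> 180
REPEAT 6 [
  -- iteration 1/6 --
  LT 90: heading 180 -> 270
  LT 175: heading 270 -> 85
  FD 9.6: (0,0) -> (0.837,9.563) [heading=85, draw]
  -- iteration 2/6 --
  LT 90: heading 85 -> 175
  LT 175: heading 175 -> 350
  FD 9.6: (0.837,9.563) -> (10.291,7.896) [heading=350, draw]
  -- iteration 3/6 --
  LT 90: heading 350 -> 80
  LT 175: heading 80 -> 255
  FD 9.6: (10.291,7.896) -> (7.806,-1.376) [heading=255, draw]
  -- iteration 4/6 --
  LT 90: heading 255 -> 345
  LT 175: heading 345 -> 160
  FD 9.6: (7.806,-1.376) -> (-1.215,1.907) [heading=160, draw]
  -- iteration 5/6 --
  LT 90: heading 160 -> 250
  LT 175: heading 250 -> 65
  FD 9.6: (-1.215,1.907) -> (2.842,10.608) [heading=65, draw]
  -- iteration 6/6 --
  LT 90: heading 65 -> 155
  LT 175: heading 155 -> 330
  FD 9.6: (2.842,10.608) -> (11.156,5.808) [heading=330, draw]
]
RT 90: heading 330 -> 240
RT 90: heading 240 -> 150
Final: pos=(11.156,5.808), heading=150, 6 segment(s) drawn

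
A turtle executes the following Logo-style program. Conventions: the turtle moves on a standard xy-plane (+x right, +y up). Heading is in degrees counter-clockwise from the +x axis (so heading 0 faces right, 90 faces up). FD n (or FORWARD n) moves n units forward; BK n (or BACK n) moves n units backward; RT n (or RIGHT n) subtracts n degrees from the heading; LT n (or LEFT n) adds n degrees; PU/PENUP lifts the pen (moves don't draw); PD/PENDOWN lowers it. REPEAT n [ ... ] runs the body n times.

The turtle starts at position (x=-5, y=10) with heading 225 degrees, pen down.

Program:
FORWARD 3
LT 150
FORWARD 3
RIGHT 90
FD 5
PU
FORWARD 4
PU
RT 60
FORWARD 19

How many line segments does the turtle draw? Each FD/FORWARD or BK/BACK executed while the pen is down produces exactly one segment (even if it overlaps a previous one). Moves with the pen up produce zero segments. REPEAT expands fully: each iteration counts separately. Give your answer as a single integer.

Answer: 3

Derivation:
Executing turtle program step by step:
Start: pos=(-5,10), heading=225, pen down
FD 3: (-5,10) -> (-7.121,7.879) [heading=225, draw]
LT 150: heading 225 -> 15
FD 3: (-7.121,7.879) -> (-4.224,8.655) [heading=15, draw]
RT 90: heading 15 -> 285
FD 5: (-4.224,8.655) -> (-2.929,3.826) [heading=285, draw]
PU: pen up
FD 4: (-2.929,3.826) -> (-1.894,-0.038) [heading=285, move]
PU: pen up
RT 60: heading 285 -> 225
FD 19: (-1.894,-0.038) -> (-15.329,-13.473) [heading=225, move]
Final: pos=(-15.329,-13.473), heading=225, 3 segment(s) drawn
Segments drawn: 3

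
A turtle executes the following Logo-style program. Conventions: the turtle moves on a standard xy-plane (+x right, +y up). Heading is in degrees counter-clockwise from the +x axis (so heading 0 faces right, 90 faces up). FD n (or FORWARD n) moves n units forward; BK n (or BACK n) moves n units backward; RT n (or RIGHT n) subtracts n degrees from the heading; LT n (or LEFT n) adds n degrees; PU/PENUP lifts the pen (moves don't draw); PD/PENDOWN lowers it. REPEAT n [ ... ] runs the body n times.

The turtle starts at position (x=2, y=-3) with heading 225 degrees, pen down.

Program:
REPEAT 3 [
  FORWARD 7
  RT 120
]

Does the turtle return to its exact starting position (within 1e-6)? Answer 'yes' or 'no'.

Answer: yes

Derivation:
Executing turtle program step by step:
Start: pos=(2,-3), heading=225, pen down
REPEAT 3 [
  -- iteration 1/3 --
  FD 7: (2,-3) -> (-2.95,-7.95) [heading=225, draw]
  RT 120: heading 225 -> 105
  -- iteration 2/3 --
  FD 7: (-2.95,-7.95) -> (-4.761,-1.188) [heading=105, draw]
  RT 120: heading 105 -> 345
  -- iteration 3/3 --
  FD 7: (-4.761,-1.188) -> (2,-3) [heading=345, draw]
  RT 120: heading 345 -> 225
]
Final: pos=(2,-3), heading=225, 3 segment(s) drawn

Start position: (2, -3)
Final position: (2, -3)
Distance = 0; < 1e-6 -> CLOSED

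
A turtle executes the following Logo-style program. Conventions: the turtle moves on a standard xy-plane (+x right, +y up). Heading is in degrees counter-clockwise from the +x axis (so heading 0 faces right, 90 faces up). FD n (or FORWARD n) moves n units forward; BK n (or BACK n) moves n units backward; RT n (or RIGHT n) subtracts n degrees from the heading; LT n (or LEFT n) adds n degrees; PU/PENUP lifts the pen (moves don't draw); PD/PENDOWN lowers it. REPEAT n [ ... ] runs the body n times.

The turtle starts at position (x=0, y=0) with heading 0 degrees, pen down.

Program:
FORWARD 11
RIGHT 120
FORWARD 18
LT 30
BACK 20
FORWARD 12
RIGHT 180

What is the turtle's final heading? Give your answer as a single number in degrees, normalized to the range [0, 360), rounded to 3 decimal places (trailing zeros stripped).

Answer: 90

Derivation:
Executing turtle program step by step:
Start: pos=(0,0), heading=0, pen down
FD 11: (0,0) -> (11,0) [heading=0, draw]
RT 120: heading 0 -> 240
FD 18: (11,0) -> (2,-15.588) [heading=240, draw]
LT 30: heading 240 -> 270
BK 20: (2,-15.588) -> (2,4.412) [heading=270, draw]
FD 12: (2,4.412) -> (2,-7.588) [heading=270, draw]
RT 180: heading 270 -> 90
Final: pos=(2,-7.588), heading=90, 4 segment(s) drawn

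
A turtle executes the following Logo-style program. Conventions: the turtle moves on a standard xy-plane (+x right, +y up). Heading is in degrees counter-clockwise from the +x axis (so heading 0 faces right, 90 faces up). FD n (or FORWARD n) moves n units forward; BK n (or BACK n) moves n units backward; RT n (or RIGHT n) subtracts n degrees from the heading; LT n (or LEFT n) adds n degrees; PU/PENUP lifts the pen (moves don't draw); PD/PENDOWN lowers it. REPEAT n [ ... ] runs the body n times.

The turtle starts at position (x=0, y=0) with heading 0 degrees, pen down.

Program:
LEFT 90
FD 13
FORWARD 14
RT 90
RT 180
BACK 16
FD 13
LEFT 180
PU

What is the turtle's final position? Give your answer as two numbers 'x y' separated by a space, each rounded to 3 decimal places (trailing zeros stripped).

Answer: 3 27

Derivation:
Executing turtle program step by step:
Start: pos=(0,0), heading=0, pen down
LT 90: heading 0 -> 90
FD 13: (0,0) -> (0,13) [heading=90, draw]
FD 14: (0,13) -> (0,27) [heading=90, draw]
RT 90: heading 90 -> 0
RT 180: heading 0 -> 180
BK 16: (0,27) -> (16,27) [heading=180, draw]
FD 13: (16,27) -> (3,27) [heading=180, draw]
LT 180: heading 180 -> 0
PU: pen up
Final: pos=(3,27), heading=0, 4 segment(s) drawn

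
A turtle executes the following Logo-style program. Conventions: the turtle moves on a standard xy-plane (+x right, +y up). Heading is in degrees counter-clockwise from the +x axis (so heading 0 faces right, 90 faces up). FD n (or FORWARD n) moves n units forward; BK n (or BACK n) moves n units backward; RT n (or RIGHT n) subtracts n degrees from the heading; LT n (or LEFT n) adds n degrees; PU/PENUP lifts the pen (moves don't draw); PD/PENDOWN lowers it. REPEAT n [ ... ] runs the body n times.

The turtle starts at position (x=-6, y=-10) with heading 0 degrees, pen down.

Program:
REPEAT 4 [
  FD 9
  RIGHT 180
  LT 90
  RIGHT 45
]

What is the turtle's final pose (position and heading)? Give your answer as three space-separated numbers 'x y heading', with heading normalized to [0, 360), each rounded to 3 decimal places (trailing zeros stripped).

Executing turtle program step by step:
Start: pos=(-6,-10), heading=0, pen down
REPEAT 4 [
  -- iteration 1/4 --
  FD 9: (-6,-10) -> (3,-10) [heading=0, draw]
  RT 180: heading 0 -> 180
  LT 90: heading 180 -> 270
  RT 45: heading 270 -> 225
  -- iteration 2/4 --
  FD 9: (3,-10) -> (-3.364,-16.364) [heading=225, draw]
  RT 180: heading 225 -> 45
  LT 90: heading 45 -> 135
  RT 45: heading 135 -> 90
  -- iteration 3/4 --
  FD 9: (-3.364,-16.364) -> (-3.364,-7.364) [heading=90, draw]
  RT 180: heading 90 -> 270
  LT 90: heading 270 -> 0
  RT 45: heading 0 -> 315
  -- iteration 4/4 --
  FD 9: (-3.364,-7.364) -> (3,-13.728) [heading=315, draw]
  RT 180: heading 315 -> 135
  LT 90: heading 135 -> 225
  RT 45: heading 225 -> 180
]
Final: pos=(3,-13.728), heading=180, 4 segment(s) drawn

Answer: 3 -13.728 180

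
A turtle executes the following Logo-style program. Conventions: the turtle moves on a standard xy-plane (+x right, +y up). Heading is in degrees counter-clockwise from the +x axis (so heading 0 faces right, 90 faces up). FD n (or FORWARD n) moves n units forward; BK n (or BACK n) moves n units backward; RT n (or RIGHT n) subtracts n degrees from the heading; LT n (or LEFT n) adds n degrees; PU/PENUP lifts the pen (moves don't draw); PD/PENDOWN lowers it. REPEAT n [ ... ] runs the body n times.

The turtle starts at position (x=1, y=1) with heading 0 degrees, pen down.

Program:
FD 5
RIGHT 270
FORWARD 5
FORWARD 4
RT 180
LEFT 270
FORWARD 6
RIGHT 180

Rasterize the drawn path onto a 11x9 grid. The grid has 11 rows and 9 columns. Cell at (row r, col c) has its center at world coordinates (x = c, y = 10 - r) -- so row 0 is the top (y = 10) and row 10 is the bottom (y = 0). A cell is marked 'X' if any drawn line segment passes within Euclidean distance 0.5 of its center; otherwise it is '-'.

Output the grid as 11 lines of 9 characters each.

Segment 0: (1,1) -> (6,1)
Segment 1: (6,1) -> (6,6)
Segment 2: (6,6) -> (6,10)
Segment 3: (6,10) -> (-0,10)

Answer: XXXXXXX--
------X--
------X--
------X--
------X--
------X--
------X--
------X--
------X--
-XXXXXX--
---------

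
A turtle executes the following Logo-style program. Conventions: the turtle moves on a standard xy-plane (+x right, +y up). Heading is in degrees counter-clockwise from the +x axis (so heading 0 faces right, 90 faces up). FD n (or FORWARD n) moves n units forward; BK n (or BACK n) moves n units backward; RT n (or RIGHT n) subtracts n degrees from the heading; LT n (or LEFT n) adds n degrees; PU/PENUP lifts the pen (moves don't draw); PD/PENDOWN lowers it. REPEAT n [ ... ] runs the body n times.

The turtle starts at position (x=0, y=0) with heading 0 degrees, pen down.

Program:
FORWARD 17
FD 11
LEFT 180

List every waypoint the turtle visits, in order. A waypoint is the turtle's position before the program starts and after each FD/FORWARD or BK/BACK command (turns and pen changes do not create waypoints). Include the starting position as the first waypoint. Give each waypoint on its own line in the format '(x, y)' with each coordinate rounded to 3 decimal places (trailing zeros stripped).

Executing turtle program step by step:
Start: pos=(0,0), heading=0, pen down
FD 17: (0,0) -> (17,0) [heading=0, draw]
FD 11: (17,0) -> (28,0) [heading=0, draw]
LT 180: heading 0 -> 180
Final: pos=(28,0), heading=180, 2 segment(s) drawn
Waypoints (3 total):
(0, 0)
(17, 0)
(28, 0)

Answer: (0, 0)
(17, 0)
(28, 0)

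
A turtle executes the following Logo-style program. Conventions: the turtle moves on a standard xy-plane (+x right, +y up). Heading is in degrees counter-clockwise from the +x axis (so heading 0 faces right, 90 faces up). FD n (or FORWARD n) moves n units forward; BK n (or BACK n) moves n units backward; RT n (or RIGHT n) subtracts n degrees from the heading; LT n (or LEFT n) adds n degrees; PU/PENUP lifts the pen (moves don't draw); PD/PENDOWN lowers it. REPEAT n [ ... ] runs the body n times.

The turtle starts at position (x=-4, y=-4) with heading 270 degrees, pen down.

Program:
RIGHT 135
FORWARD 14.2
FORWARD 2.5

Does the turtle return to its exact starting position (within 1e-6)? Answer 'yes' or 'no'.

Executing turtle program step by step:
Start: pos=(-4,-4), heading=270, pen down
RT 135: heading 270 -> 135
FD 14.2: (-4,-4) -> (-14.041,6.041) [heading=135, draw]
FD 2.5: (-14.041,6.041) -> (-15.809,7.809) [heading=135, draw]
Final: pos=(-15.809,7.809), heading=135, 2 segment(s) drawn

Start position: (-4, -4)
Final position: (-15.809, 7.809)
Distance = 16.7; >= 1e-6 -> NOT closed

Answer: no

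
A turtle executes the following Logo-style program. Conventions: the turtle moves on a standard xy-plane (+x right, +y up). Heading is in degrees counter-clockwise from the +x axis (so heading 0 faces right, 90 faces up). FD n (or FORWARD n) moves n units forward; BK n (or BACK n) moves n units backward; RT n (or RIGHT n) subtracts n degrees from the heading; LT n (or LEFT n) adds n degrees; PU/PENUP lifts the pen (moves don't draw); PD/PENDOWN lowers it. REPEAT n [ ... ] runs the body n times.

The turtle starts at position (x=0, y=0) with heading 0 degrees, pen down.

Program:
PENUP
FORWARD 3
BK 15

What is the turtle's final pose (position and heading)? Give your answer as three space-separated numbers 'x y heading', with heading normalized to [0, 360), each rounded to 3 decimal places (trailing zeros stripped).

Executing turtle program step by step:
Start: pos=(0,0), heading=0, pen down
PU: pen up
FD 3: (0,0) -> (3,0) [heading=0, move]
BK 15: (3,0) -> (-12,0) [heading=0, move]
Final: pos=(-12,0), heading=0, 0 segment(s) drawn

Answer: -12 0 0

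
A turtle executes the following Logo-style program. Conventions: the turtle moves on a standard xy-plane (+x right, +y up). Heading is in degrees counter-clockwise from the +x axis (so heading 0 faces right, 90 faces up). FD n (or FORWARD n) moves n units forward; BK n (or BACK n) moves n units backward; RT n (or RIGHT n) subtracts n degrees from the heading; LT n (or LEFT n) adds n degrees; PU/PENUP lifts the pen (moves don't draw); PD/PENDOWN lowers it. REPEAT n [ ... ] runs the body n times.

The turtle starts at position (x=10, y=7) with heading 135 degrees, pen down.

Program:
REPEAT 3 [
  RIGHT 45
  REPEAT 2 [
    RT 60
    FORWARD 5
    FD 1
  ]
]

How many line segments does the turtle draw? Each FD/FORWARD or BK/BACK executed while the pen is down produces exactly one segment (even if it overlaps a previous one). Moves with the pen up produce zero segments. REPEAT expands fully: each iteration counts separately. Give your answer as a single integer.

Executing turtle program step by step:
Start: pos=(10,7), heading=135, pen down
REPEAT 3 [
  -- iteration 1/3 --
  RT 45: heading 135 -> 90
  REPEAT 2 [
    -- iteration 1/2 --
    RT 60: heading 90 -> 30
    FD 5: (10,7) -> (14.33,9.5) [heading=30, draw]
    FD 1: (14.33,9.5) -> (15.196,10) [heading=30, draw]
    -- iteration 2/2 --
    RT 60: heading 30 -> 330
    FD 5: (15.196,10) -> (19.526,7.5) [heading=330, draw]
    FD 1: (19.526,7.5) -> (20.392,7) [heading=330, draw]
  ]
  -- iteration 2/3 --
  RT 45: heading 330 -> 285
  REPEAT 2 [
    -- iteration 1/2 --
    RT 60: heading 285 -> 225
    FD 5: (20.392,7) -> (16.857,3.464) [heading=225, draw]
    FD 1: (16.857,3.464) -> (16.15,2.757) [heading=225, draw]
    -- iteration 2/2 --
    RT 60: heading 225 -> 165
    FD 5: (16.15,2.757) -> (11.32,4.051) [heading=165, draw]
    FD 1: (11.32,4.051) -> (10.354,4.31) [heading=165, draw]
  ]
  -- iteration 3/3 --
  RT 45: heading 165 -> 120
  REPEAT 2 [
    -- iteration 1/2 --
    RT 60: heading 120 -> 60
    FD 5: (10.354,4.31) -> (12.854,8.64) [heading=60, draw]
    FD 1: (12.854,8.64) -> (13.354,9.506) [heading=60, draw]
    -- iteration 2/2 --
    RT 60: heading 60 -> 0
    FD 5: (13.354,9.506) -> (18.354,9.506) [heading=0, draw]
    FD 1: (18.354,9.506) -> (19.354,9.506) [heading=0, draw]
  ]
]
Final: pos=(19.354,9.506), heading=0, 12 segment(s) drawn
Segments drawn: 12

Answer: 12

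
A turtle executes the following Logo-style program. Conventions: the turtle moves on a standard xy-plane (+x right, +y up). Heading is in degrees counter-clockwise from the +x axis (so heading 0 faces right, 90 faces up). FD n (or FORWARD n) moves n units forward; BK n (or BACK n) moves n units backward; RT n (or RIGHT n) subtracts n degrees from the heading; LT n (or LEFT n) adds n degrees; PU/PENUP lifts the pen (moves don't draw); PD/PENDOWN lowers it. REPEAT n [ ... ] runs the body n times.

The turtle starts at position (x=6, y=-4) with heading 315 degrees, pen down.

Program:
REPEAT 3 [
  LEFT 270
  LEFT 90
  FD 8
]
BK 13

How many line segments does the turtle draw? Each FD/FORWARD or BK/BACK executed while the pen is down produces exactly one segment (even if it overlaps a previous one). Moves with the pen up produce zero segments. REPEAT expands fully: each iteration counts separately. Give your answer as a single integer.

Answer: 4

Derivation:
Executing turtle program step by step:
Start: pos=(6,-4), heading=315, pen down
REPEAT 3 [
  -- iteration 1/3 --
  LT 270: heading 315 -> 225
  LT 90: heading 225 -> 315
  FD 8: (6,-4) -> (11.657,-9.657) [heading=315, draw]
  -- iteration 2/3 --
  LT 270: heading 315 -> 225
  LT 90: heading 225 -> 315
  FD 8: (11.657,-9.657) -> (17.314,-15.314) [heading=315, draw]
  -- iteration 3/3 --
  LT 270: heading 315 -> 225
  LT 90: heading 225 -> 315
  FD 8: (17.314,-15.314) -> (22.971,-20.971) [heading=315, draw]
]
BK 13: (22.971,-20.971) -> (13.778,-11.778) [heading=315, draw]
Final: pos=(13.778,-11.778), heading=315, 4 segment(s) drawn
Segments drawn: 4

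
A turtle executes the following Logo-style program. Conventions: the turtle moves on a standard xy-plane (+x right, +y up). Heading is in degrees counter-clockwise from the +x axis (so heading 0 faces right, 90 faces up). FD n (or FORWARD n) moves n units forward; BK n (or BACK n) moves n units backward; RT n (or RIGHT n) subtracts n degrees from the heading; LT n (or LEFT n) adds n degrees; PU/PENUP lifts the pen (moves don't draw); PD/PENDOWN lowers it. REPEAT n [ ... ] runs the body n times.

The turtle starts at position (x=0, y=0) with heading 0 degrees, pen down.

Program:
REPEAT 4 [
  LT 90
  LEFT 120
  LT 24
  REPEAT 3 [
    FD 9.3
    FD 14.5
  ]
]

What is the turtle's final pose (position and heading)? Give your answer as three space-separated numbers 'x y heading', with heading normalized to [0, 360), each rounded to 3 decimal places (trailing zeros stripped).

Executing turtle program step by step:
Start: pos=(0,0), heading=0, pen down
REPEAT 4 [
  -- iteration 1/4 --
  LT 90: heading 0 -> 90
  LT 120: heading 90 -> 210
  LT 24: heading 210 -> 234
  REPEAT 3 [
    -- iteration 1/3 --
    FD 9.3: (0,0) -> (-5.466,-7.524) [heading=234, draw]
    FD 14.5: (-5.466,-7.524) -> (-13.989,-19.255) [heading=234, draw]
    -- iteration 2/3 --
    FD 9.3: (-13.989,-19.255) -> (-19.456,-26.778) [heading=234, draw]
    FD 14.5: (-19.456,-26.778) -> (-27.979,-38.509) [heading=234, draw]
    -- iteration 3/3 --
    FD 9.3: (-27.979,-38.509) -> (-33.445,-46.033) [heading=234, draw]
    FD 14.5: (-33.445,-46.033) -> (-41.968,-57.764) [heading=234, draw]
  ]
  -- iteration 2/4 --
  LT 90: heading 234 -> 324
  LT 120: heading 324 -> 84
  LT 24: heading 84 -> 108
  REPEAT 3 [
    -- iteration 1/3 --
    FD 9.3: (-41.968,-57.764) -> (-44.842,-48.919) [heading=108, draw]
    FD 14.5: (-44.842,-48.919) -> (-49.322,-35.129) [heading=108, draw]
    -- iteration 2/3 --
    FD 9.3: (-49.322,-35.129) -> (-52.196,-26.284) [heading=108, draw]
    FD 14.5: (-52.196,-26.284) -> (-56.677,-12.494) [heading=108, draw]
    -- iteration 3/3 --
    FD 9.3: (-56.677,-12.494) -> (-59.551,-3.649) [heading=108, draw]
    FD 14.5: (-59.551,-3.649) -> (-64.032,10.142) [heading=108, draw]
  ]
  -- iteration 3/4 --
  LT 90: heading 108 -> 198
  LT 120: heading 198 -> 318
  LT 24: heading 318 -> 342
  REPEAT 3 [
    -- iteration 1/3 --
    FD 9.3: (-64.032,10.142) -> (-55.187,7.268) [heading=342, draw]
    FD 14.5: (-55.187,7.268) -> (-41.397,2.787) [heading=342, draw]
    -- iteration 2/3 --
    FD 9.3: (-41.397,2.787) -> (-32.552,-0.087) [heading=342, draw]
    FD 14.5: (-32.552,-0.087) -> (-18.761,-4.568) [heading=342, draw]
    -- iteration 3/3 --
    FD 9.3: (-18.761,-4.568) -> (-9.917,-7.441) [heading=342, draw]
    FD 14.5: (-9.917,-7.441) -> (3.874,-11.922) [heading=342, draw]
  ]
  -- iteration 4/4 --
  LT 90: heading 342 -> 72
  LT 120: heading 72 -> 192
  LT 24: heading 192 -> 216
  REPEAT 3 [
    -- iteration 1/3 --
    FD 9.3: (3.874,-11.922) -> (-3.65,-17.389) [heading=216, draw]
    FD 14.5: (-3.65,-17.389) -> (-15.381,-25.911) [heading=216, draw]
    -- iteration 2/3 --
    FD 9.3: (-15.381,-25.911) -> (-22.905,-31.378) [heading=216, draw]
    FD 14.5: (-22.905,-31.378) -> (-34.635,-39.901) [heading=216, draw]
    -- iteration 3/3 --
    FD 9.3: (-34.635,-39.901) -> (-42.159,-45.367) [heading=216, draw]
    FD 14.5: (-42.159,-45.367) -> (-53.89,-53.89) [heading=216, draw]
  ]
]
Final: pos=(-53.89,-53.89), heading=216, 24 segment(s) drawn

Answer: -53.89 -53.89 216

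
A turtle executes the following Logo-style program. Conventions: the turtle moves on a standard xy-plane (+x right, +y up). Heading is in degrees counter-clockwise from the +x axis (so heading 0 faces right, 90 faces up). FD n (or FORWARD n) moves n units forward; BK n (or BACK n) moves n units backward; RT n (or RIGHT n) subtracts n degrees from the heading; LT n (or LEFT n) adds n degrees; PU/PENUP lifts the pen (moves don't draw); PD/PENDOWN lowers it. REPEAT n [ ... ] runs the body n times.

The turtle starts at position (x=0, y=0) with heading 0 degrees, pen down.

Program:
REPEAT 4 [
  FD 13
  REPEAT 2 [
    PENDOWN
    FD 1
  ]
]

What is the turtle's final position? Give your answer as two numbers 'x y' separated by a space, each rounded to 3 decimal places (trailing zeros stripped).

Answer: 60 0

Derivation:
Executing turtle program step by step:
Start: pos=(0,0), heading=0, pen down
REPEAT 4 [
  -- iteration 1/4 --
  FD 13: (0,0) -> (13,0) [heading=0, draw]
  REPEAT 2 [
    -- iteration 1/2 --
    PD: pen down
    FD 1: (13,0) -> (14,0) [heading=0, draw]
    -- iteration 2/2 --
    PD: pen down
    FD 1: (14,0) -> (15,0) [heading=0, draw]
  ]
  -- iteration 2/4 --
  FD 13: (15,0) -> (28,0) [heading=0, draw]
  REPEAT 2 [
    -- iteration 1/2 --
    PD: pen down
    FD 1: (28,0) -> (29,0) [heading=0, draw]
    -- iteration 2/2 --
    PD: pen down
    FD 1: (29,0) -> (30,0) [heading=0, draw]
  ]
  -- iteration 3/4 --
  FD 13: (30,0) -> (43,0) [heading=0, draw]
  REPEAT 2 [
    -- iteration 1/2 --
    PD: pen down
    FD 1: (43,0) -> (44,0) [heading=0, draw]
    -- iteration 2/2 --
    PD: pen down
    FD 1: (44,0) -> (45,0) [heading=0, draw]
  ]
  -- iteration 4/4 --
  FD 13: (45,0) -> (58,0) [heading=0, draw]
  REPEAT 2 [
    -- iteration 1/2 --
    PD: pen down
    FD 1: (58,0) -> (59,0) [heading=0, draw]
    -- iteration 2/2 --
    PD: pen down
    FD 1: (59,0) -> (60,0) [heading=0, draw]
  ]
]
Final: pos=(60,0), heading=0, 12 segment(s) drawn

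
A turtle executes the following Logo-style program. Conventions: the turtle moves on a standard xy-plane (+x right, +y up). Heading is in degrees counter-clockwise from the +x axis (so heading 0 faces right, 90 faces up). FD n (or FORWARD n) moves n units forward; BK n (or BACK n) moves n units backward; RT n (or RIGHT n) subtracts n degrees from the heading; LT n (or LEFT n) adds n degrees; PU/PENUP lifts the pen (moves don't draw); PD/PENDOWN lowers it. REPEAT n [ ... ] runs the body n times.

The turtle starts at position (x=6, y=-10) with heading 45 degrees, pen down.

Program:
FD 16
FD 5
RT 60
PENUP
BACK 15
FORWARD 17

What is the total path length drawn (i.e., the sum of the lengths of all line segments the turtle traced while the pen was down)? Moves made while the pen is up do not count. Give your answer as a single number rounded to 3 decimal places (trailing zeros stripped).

Answer: 21

Derivation:
Executing turtle program step by step:
Start: pos=(6,-10), heading=45, pen down
FD 16: (6,-10) -> (17.314,1.314) [heading=45, draw]
FD 5: (17.314,1.314) -> (20.849,4.849) [heading=45, draw]
RT 60: heading 45 -> 345
PU: pen up
BK 15: (20.849,4.849) -> (6.36,8.732) [heading=345, move]
FD 17: (6.36,8.732) -> (22.781,4.332) [heading=345, move]
Final: pos=(22.781,4.332), heading=345, 2 segment(s) drawn

Segment lengths:
  seg 1: (6,-10) -> (17.314,1.314), length = 16
  seg 2: (17.314,1.314) -> (20.849,4.849), length = 5
Total = 21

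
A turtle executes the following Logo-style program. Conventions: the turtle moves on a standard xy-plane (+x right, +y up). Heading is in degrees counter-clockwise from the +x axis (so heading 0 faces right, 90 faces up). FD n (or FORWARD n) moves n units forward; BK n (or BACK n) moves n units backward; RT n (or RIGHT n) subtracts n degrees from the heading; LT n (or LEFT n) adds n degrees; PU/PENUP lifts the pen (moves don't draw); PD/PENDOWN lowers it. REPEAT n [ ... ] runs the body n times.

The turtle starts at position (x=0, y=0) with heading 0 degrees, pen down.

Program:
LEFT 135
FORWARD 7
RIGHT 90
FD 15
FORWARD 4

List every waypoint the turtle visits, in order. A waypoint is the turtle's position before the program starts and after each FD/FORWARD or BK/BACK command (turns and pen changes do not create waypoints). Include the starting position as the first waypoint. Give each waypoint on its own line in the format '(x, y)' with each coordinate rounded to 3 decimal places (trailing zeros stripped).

Answer: (0, 0)
(-4.95, 4.95)
(5.657, 15.556)
(8.485, 18.385)

Derivation:
Executing turtle program step by step:
Start: pos=(0,0), heading=0, pen down
LT 135: heading 0 -> 135
FD 7: (0,0) -> (-4.95,4.95) [heading=135, draw]
RT 90: heading 135 -> 45
FD 15: (-4.95,4.95) -> (5.657,15.556) [heading=45, draw]
FD 4: (5.657,15.556) -> (8.485,18.385) [heading=45, draw]
Final: pos=(8.485,18.385), heading=45, 3 segment(s) drawn
Waypoints (4 total):
(0, 0)
(-4.95, 4.95)
(5.657, 15.556)
(8.485, 18.385)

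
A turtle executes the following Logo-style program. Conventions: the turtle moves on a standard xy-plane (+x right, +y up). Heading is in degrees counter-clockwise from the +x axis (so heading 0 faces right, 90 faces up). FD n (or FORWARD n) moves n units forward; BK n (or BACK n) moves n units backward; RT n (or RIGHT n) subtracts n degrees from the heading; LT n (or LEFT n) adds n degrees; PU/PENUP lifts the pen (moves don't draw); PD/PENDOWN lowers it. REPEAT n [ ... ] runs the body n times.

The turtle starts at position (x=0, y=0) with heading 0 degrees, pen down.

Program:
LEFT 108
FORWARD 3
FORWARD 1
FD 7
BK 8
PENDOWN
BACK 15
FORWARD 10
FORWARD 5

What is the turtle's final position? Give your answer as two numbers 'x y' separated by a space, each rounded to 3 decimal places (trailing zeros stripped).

Executing turtle program step by step:
Start: pos=(0,0), heading=0, pen down
LT 108: heading 0 -> 108
FD 3: (0,0) -> (-0.927,2.853) [heading=108, draw]
FD 1: (-0.927,2.853) -> (-1.236,3.804) [heading=108, draw]
FD 7: (-1.236,3.804) -> (-3.399,10.462) [heading=108, draw]
BK 8: (-3.399,10.462) -> (-0.927,2.853) [heading=108, draw]
PD: pen down
BK 15: (-0.927,2.853) -> (3.708,-11.413) [heading=108, draw]
FD 10: (3.708,-11.413) -> (0.618,-1.902) [heading=108, draw]
FD 5: (0.618,-1.902) -> (-0.927,2.853) [heading=108, draw]
Final: pos=(-0.927,2.853), heading=108, 7 segment(s) drawn

Answer: -0.927 2.853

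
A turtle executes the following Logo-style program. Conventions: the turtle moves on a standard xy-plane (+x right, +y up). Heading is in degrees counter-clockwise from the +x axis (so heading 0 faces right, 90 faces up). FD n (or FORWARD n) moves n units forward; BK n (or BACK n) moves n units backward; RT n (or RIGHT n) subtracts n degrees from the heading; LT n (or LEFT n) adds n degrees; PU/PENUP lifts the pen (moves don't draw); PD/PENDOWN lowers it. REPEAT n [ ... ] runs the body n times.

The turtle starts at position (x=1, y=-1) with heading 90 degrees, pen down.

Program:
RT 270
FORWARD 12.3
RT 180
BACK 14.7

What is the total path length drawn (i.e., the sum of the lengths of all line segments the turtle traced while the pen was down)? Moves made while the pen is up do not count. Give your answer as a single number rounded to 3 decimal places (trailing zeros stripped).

Answer: 27

Derivation:
Executing turtle program step by step:
Start: pos=(1,-1), heading=90, pen down
RT 270: heading 90 -> 180
FD 12.3: (1,-1) -> (-11.3,-1) [heading=180, draw]
RT 180: heading 180 -> 0
BK 14.7: (-11.3,-1) -> (-26,-1) [heading=0, draw]
Final: pos=(-26,-1), heading=0, 2 segment(s) drawn

Segment lengths:
  seg 1: (1,-1) -> (-11.3,-1), length = 12.3
  seg 2: (-11.3,-1) -> (-26,-1), length = 14.7
Total = 27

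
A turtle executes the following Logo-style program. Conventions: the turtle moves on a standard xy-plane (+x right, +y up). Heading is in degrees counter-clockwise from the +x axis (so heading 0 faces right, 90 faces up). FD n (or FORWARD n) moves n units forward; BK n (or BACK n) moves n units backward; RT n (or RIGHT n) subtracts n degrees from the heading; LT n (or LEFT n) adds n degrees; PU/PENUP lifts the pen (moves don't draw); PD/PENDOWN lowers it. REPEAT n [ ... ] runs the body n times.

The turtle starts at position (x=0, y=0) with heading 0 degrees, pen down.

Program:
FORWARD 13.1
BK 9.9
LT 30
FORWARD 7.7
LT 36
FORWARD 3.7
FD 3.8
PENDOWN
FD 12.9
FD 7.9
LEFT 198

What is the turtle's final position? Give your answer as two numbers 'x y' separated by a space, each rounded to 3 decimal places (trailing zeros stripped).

Answer: 21.379 29.703

Derivation:
Executing turtle program step by step:
Start: pos=(0,0), heading=0, pen down
FD 13.1: (0,0) -> (13.1,0) [heading=0, draw]
BK 9.9: (13.1,0) -> (3.2,0) [heading=0, draw]
LT 30: heading 0 -> 30
FD 7.7: (3.2,0) -> (9.868,3.85) [heading=30, draw]
LT 36: heading 30 -> 66
FD 3.7: (9.868,3.85) -> (11.373,7.23) [heading=66, draw]
FD 3.8: (11.373,7.23) -> (12.919,10.702) [heading=66, draw]
PD: pen down
FD 12.9: (12.919,10.702) -> (18.166,22.486) [heading=66, draw]
FD 7.9: (18.166,22.486) -> (21.379,29.703) [heading=66, draw]
LT 198: heading 66 -> 264
Final: pos=(21.379,29.703), heading=264, 7 segment(s) drawn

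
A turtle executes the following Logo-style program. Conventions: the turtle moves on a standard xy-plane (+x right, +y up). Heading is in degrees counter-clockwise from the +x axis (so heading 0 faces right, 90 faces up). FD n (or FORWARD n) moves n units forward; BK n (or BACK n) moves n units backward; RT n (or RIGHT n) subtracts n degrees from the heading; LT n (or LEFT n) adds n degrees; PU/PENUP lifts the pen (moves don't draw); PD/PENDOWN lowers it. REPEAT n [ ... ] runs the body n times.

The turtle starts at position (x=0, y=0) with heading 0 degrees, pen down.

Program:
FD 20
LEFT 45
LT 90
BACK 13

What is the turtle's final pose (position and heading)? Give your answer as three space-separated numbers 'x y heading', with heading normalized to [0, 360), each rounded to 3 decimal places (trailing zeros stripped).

Answer: 29.192 -9.192 135

Derivation:
Executing turtle program step by step:
Start: pos=(0,0), heading=0, pen down
FD 20: (0,0) -> (20,0) [heading=0, draw]
LT 45: heading 0 -> 45
LT 90: heading 45 -> 135
BK 13: (20,0) -> (29.192,-9.192) [heading=135, draw]
Final: pos=(29.192,-9.192), heading=135, 2 segment(s) drawn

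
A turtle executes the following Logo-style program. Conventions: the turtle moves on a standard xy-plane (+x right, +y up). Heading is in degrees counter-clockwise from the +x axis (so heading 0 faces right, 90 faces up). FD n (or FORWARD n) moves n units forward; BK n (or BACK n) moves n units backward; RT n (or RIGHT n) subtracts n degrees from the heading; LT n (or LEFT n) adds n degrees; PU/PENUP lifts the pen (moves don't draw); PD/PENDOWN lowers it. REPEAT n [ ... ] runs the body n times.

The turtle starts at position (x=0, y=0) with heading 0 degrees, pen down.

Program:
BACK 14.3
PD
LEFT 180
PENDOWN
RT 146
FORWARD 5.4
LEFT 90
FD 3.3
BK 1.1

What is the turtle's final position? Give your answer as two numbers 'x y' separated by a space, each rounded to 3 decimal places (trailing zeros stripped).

Answer: -11.053 4.844

Derivation:
Executing turtle program step by step:
Start: pos=(0,0), heading=0, pen down
BK 14.3: (0,0) -> (-14.3,0) [heading=0, draw]
PD: pen down
LT 180: heading 0 -> 180
PD: pen down
RT 146: heading 180 -> 34
FD 5.4: (-14.3,0) -> (-9.823,3.02) [heading=34, draw]
LT 90: heading 34 -> 124
FD 3.3: (-9.823,3.02) -> (-11.669,5.755) [heading=124, draw]
BK 1.1: (-11.669,5.755) -> (-11.053,4.844) [heading=124, draw]
Final: pos=(-11.053,4.844), heading=124, 4 segment(s) drawn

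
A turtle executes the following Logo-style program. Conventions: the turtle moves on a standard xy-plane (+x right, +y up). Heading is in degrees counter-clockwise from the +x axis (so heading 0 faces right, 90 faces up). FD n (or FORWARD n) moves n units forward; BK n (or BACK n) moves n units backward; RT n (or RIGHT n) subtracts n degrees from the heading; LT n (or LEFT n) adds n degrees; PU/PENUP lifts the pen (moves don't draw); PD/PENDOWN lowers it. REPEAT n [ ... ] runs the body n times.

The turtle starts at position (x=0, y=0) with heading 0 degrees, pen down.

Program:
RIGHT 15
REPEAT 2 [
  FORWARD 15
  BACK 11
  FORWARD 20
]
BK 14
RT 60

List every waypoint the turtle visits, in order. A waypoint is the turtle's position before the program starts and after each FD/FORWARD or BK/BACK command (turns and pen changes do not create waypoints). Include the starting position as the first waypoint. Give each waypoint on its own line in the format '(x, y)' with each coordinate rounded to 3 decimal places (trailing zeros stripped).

Executing turtle program step by step:
Start: pos=(0,0), heading=0, pen down
RT 15: heading 0 -> 345
REPEAT 2 [
  -- iteration 1/2 --
  FD 15: (0,0) -> (14.489,-3.882) [heading=345, draw]
  BK 11: (14.489,-3.882) -> (3.864,-1.035) [heading=345, draw]
  FD 20: (3.864,-1.035) -> (23.182,-6.212) [heading=345, draw]
  -- iteration 2/2 --
  FD 15: (23.182,-6.212) -> (37.671,-10.094) [heading=345, draw]
  BK 11: (37.671,-10.094) -> (27.046,-7.247) [heading=345, draw]
  FD 20: (27.046,-7.247) -> (46.364,-12.423) [heading=345, draw]
]
BK 14: (46.364,-12.423) -> (32.841,-8.8) [heading=345, draw]
RT 60: heading 345 -> 285
Final: pos=(32.841,-8.8), heading=285, 7 segment(s) drawn
Waypoints (8 total):
(0, 0)
(14.489, -3.882)
(3.864, -1.035)
(23.182, -6.212)
(37.671, -10.094)
(27.046, -7.247)
(46.364, -12.423)
(32.841, -8.8)

Answer: (0, 0)
(14.489, -3.882)
(3.864, -1.035)
(23.182, -6.212)
(37.671, -10.094)
(27.046, -7.247)
(46.364, -12.423)
(32.841, -8.8)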